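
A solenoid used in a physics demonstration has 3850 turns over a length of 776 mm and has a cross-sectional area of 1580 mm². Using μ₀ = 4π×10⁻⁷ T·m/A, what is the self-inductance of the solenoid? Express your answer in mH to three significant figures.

A = 1580 mm² = 1.580×10^-3 m².
For a long solenoid, L = μ₀N²A/ℓ.
L = (4π×10⁻⁷)(3850)²(1.580×10^-3)/(0.776 m) = 3.793×10^-2 H.

L ≈ 37.9 mH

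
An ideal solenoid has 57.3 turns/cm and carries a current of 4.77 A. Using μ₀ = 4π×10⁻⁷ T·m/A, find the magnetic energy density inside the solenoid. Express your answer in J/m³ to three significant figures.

u ≈ 469 J/m³

B = μ₀nI = (4π×10⁻⁷)(5.730×10^3)(4.77) = 3.4347×10^-2 T.
u = B²/(2μ₀) = (3.4347×10^-2)²/(2×4π×10⁻⁷) = 469.4 J/m³.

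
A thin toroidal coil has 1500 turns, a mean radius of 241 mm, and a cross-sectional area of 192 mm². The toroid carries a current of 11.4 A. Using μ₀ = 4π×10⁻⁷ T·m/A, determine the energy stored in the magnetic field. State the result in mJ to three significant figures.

L = μ₀N²A/(2πR) = (4π×10⁻⁷)(1500)²(1.920×10^-4)/(2π×0.241) = 3.585×10^-4 H.
U = ½LI² = ½(3.585×10^-4)(11.4)² = 2.330×10^-2 J.

U ≈ 23.3 mJ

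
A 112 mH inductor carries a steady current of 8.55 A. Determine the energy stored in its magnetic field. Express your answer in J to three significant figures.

U ≈ 4.09 J

Stored magnetic energy: U = ½LI².
U = ½(0.112 H)(8.55 A)² = 4.094 J.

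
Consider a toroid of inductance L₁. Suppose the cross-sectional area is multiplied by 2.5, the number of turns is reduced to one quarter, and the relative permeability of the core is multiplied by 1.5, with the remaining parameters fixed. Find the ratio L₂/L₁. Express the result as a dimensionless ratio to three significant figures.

L₂/L₁ = 0.234

For a toroid, L ∝ μᵣN²A/R.
L₂/L₁ = (2.5) × (0.25)^2 × (1.5) = 0.234.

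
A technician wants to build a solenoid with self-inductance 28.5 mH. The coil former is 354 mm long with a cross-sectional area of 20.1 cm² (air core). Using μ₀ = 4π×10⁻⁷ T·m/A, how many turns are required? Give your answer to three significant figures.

A = 20.1 cm² = 2.010×10^-3 m².
From L = μ₀N²A/ℓ, N = √(Lℓ / (μ₀A)).
N = √[(2.850×10^-2)(0.354) / ((4π×10⁻⁷)×2.010×10^-3)] = √(3.994×10^6) ≈ 1998.6.

N ≈ 2000 turns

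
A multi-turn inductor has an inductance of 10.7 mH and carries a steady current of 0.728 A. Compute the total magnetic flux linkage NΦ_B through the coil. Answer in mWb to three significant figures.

From L = NΦ_B/I, the flux linkage is NΦ_B = LI.
NΦ_B = (1.070×10^-2 H)(0.728 A) = 7.790×10^-3 Wb.

NΦ_B ≈ 7.79 mWb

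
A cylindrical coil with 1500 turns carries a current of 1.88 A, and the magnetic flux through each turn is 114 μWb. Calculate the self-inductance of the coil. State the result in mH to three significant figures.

L ≈ 91.0 mH

Self-inductance is defined by L = NΦ_B/I (flux linkage over current).
L = (1500)(1.140×10^-4 Wb)/(1.88 A) = 9.096×10^-2 H.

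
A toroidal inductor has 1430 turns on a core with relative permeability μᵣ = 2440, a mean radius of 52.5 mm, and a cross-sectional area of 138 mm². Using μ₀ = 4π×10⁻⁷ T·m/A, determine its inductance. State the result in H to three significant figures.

For a thin toroid, L = μ₀μᵣN²A/(2πR).
L = (4π×10⁻⁷)(2440)(1430)²(1.380×10^-4) / (2π×5.250×10^-2 m) = 2.623 H.

L ≈ 2.62 H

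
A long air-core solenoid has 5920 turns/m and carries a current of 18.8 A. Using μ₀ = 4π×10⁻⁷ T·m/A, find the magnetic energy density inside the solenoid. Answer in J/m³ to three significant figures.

B = μ₀nI = (4π×10⁻⁷)(5.920×10^3)(18.8) = 0.1399 T.
u = B²/(2μ₀) = (0.1399)²/(2×4π×10⁻⁷) = 7.783×10^3 J/m³.

u ≈ 7780 J/m³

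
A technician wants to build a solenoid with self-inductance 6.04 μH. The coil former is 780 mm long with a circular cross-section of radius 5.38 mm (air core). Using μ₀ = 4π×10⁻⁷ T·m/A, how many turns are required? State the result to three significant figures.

N ≈ 203 turns

A = πr² = π(5.380×10^-3 m)² = 9.093×10^-5 m².
From L = μ₀N²A/ℓ, N = √(Lℓ / (μ₀A)).
N = √[(6.040×10^-6)(0.78) / ((4π×10⁻⁷)×9.093×10^-5)] = √(4.123×10^4) ≈ 203.1.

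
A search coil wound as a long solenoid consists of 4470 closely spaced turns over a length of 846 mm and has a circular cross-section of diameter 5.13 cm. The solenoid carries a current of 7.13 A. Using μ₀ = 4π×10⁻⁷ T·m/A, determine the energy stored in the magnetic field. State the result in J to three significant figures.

A = π(d/2)² = π(2.565×10^-2 m)² = 2.067×10^-3 m².
L = μ₀N²A/ℓ = (4π×10⁻⁷)(4470)²(2.067×10^-3)/(0.846) = 6.134×10^-2 H.
U = ½LI² = ½(6.134×10^-2)(7.13)² = 1.559 J.

U ≈ 1.56 J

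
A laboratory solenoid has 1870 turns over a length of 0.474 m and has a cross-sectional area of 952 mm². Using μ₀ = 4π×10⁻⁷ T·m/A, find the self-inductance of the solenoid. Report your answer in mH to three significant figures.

L ≈ 8.83 mH

A = 952 mm² = 9.520×10^-4 m².
For a long solenoid, L = μ₀N²A/ℓ.
L = (4π×10⁻⁷)(1870)²(9.520×10^-4)/(0.474 m) = 8.826×10^-3 H.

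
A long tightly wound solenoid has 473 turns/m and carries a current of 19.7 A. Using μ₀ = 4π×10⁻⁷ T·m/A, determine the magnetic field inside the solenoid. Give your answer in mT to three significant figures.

Inside a long solenoid, B = μ₀nI.
B = (4π×10⁻⁷)(473 m⁻¹)(19.7 A) = 1.171×10^-2 T.

B ≈ 11.7 mT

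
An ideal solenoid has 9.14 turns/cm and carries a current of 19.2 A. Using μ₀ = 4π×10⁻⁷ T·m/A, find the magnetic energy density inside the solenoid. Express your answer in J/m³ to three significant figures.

u ≈ 193 J/m³

B = μ₀nI = (4π×10⁻⁷)(914)(19.2) = 2.205×10^-2 T.
u = B²/(2μ₀) = (2.205×10^-2)²/(2×4π×10⁻⁷) = 193.497 J/m³.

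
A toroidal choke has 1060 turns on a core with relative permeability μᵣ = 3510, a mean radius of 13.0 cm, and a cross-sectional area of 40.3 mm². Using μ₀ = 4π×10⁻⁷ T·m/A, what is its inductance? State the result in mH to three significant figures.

For a thin toroid, L = μ₀μᵣN²A/(2πR).
L = (4π×10⁻⁷)(3510)(1060)²(4.030×10^-5) / (2π×0.13 m) = 0.2445 H.

L ≈ 245 mH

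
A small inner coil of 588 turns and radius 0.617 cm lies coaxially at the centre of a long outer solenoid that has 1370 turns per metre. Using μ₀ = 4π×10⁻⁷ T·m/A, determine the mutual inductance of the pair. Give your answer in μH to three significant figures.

The outer solenoid produces a uniform field B₁ = μ₀n₁I₁ across the inner coil,
so the flux linkage is N₂Φ = N₂B₁A₂ = μ₀n₁N₂A₂·I₁, giving M = μ₀n₁N₂A₂.
A₂ = πr² = π(6.170×10^-3 m)² = 1.196×10^-4 m².
M = (4π×10⁻⁷)(1370)(588)(1.196×10^-4) = 1.211×10^-4 H.

M ≈ 121 μH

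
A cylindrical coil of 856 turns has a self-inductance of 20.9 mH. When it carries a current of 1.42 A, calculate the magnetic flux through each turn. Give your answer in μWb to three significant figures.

Φ_B ≈ 34.7 μWb

From L = NΦ_B/I, the flux per turn is Φ_B = LI/N.
Φ_B = (2.090×10^-2 H)(1.42 A)/856 = 3.467×10^-5 Wb.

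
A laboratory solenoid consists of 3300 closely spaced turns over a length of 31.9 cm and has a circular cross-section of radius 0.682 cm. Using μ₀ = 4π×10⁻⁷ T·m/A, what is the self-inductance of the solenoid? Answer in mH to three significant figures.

L ≈ 6.27 mH

A = πr² = π(6.820×10^-3 m)² = 1.461×10^-4 m².
For a long solenoid, L = μ₀N²A/ℓ.
L = (4π×10⁻⁷)(3300)²(1.461×10^-4)/(0.319 m) = 6.269×10^-3 H.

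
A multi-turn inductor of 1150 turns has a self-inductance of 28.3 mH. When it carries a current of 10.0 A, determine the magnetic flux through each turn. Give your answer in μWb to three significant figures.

From L = NΦ_B/I, the flux per turn is Φ_B = LI/N.
Φ_B = (2.830×10^-2 H)(10.0 A)/1150 = 2.461×10^-4 Wb.

Φ_B ≈ 246 μWb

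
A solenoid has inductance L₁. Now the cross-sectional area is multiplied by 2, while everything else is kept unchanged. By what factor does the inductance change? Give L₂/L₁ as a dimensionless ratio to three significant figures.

L₂/L₁ = 2.00

For a solenoid, L ∝ μᵣN²A/ℓ.
L₂/L₁ = (2) = 2.00.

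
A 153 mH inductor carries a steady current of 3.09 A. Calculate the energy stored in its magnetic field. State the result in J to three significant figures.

Stored magnetic energy: U = ½LI².
U = ½(0.153 H)(3.09 A)² = 0.7304 J.

U ≈ 0.730 J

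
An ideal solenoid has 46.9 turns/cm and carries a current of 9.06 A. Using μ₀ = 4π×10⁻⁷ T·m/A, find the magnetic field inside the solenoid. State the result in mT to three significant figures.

Inside a long solenoid, B = μ₀nI.
B = (4π×10⁻⁷)(4.690×10^3 m⁻¹)(9.06 A) = 5.340×10^-2 T.

B ≈ 53.4 mT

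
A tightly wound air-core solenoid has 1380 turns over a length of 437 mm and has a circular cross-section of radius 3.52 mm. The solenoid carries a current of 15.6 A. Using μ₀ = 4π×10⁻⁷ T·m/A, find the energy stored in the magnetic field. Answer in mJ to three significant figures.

U ≈ 25.9 mJ

A = πr² = π(3.520×10^-3 m)² = 3.893×10^-5 m².
L = μ₀N²A/ℓ = (4π×10⁻⁷)(1380)²(3.893×10^-5)/(0.437) = 2.132×10^-4 H.
U = ½LI² = ½(2.132×10^-4)(15.6)² = 2.594×10^-2 J.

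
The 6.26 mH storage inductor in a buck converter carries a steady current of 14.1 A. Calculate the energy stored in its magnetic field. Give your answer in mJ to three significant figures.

U ≈ 622 mJ

Stored magnetic energy: U = ½LI².
U = ½(6.260×10^-3 H)(14.1 A)² = 0.6223 J.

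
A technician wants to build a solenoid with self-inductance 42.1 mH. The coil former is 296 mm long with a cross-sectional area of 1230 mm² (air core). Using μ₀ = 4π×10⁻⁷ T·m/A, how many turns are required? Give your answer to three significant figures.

A = 1230 mm² = 1.230×10^-3 m².
From L = μ₀N²A/ℓ, N = √(Lℓ / (μ₀A)).
N = √[(4.210×10^-2)(0.296) / ((4π×10⁻⁷)×1.230×10^-3)] = √(8.062×10^6) ≈ 2839.4.

N ≈ 2840 turns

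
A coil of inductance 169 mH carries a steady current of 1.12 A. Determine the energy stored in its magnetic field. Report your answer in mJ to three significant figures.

Stored magnetic energy: U = ½LI².
U = ½(0.169 H)(1.12 A)² = 0.106 J.

U ≈ 106 mJ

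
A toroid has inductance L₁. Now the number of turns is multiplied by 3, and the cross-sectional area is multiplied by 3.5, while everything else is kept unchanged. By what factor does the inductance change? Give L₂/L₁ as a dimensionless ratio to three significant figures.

For a toroid, L ∝ μᵣN²A/R.
L₂/L₁ = (3)^2 × (3.5) = 31.5.

L₂/L₁ = 31.5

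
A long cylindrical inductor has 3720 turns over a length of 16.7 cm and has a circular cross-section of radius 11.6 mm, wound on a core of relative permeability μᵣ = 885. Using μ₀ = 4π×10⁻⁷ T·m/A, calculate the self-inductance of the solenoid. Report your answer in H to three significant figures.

L ≈ 39.0 H

A = πr² = π(1.160×10^-2 m)² = 4.227×10^-4 m².
For a long solenoid, L = μ₀μᵣN²A/ℓ.
L = (4π×10⁻⁷)(885)(3720)²(4.227×10^-4)/(0.167 m) = 38.96 H.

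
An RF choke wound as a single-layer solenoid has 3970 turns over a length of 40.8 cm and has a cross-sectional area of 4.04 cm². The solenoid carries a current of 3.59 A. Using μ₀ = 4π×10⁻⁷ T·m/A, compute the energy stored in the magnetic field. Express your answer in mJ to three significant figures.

A = 4.04 cm² = 4.040×10^-4 m².
L = μ₀N²A/ℓ = (4π×10⁻⁷)(3970)²(4.040×10^-4)/(0.408) = 1.961×10^-2 H.
U = ½LI² = ½(1.961×10^-2)(3.59)² = 0.1264 J.

U ≈ 126 mJ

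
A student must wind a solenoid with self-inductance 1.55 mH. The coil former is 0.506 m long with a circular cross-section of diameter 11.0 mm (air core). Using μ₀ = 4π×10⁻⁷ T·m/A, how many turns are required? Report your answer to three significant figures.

N ≈ 2560 turns

A = π(d/2)² = π(5.500×10^-3 m)² = 9.503×10^-5 m².
From L = μ₀N²A/ℓ, N = √(Lℓ / (μ₀A)).
N = √[(1.550×10^-3)(0.506) / ((4π×10⁻⁷)×9.503×10^-5)] = √(6.567×10^6) ≈ 2562.7.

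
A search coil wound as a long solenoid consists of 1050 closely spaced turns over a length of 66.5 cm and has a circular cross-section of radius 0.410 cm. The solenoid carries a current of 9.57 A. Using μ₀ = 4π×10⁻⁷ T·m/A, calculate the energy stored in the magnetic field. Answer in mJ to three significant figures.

U ≈ 5.04 mJ

A = πr² = π(4.100×10^-3 m)² = 5.281×10^-5 m².
L = μ₀N²A/ℓ = (4π×10⁻⁷)(1050)²(5.281×10^-5)/(0.665) = 1.100×10^-4 H.
U = ½LI² = ½(1.100×10^-4)(9.57)² = 5.038×10^-3 J.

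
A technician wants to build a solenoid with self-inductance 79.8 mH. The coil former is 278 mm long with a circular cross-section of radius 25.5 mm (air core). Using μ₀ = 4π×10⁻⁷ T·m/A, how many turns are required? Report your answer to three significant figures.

N ≈ 2940 turns

A = πr² = π(2.550×10^-2 m)² = 2.043×10^-3 m².
From L = μ₀N²A/ℓ, N = √(Lℓ / (μ₀A)).
N = √[(7.980×10^-2)(0.278) / ((4π×10⁻⁷)×2.043×10^-3)] = √(8.642×10^6) ≈ 2939.7.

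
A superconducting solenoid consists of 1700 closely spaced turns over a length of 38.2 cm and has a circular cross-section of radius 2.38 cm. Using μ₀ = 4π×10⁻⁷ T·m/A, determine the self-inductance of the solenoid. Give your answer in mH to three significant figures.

L ≈ 16.9 mH

A = πr² = π(2.380×10^-2 m)² = 1.780×10^-3 m².
For a long solenoid, L = μ₀N²A/ℓ.
L = (4π×10⁻⁷)(1700)²(1.780×10^-3)/(0.382 m) = 1.692×10^-2 H.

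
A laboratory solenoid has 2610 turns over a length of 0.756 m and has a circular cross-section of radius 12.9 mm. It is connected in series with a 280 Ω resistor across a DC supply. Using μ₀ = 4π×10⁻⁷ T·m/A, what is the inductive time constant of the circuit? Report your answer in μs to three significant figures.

A = πr² = π(1.290×10^-2 m)² = 5.228×10^-4 m².
L = μ₀N²A/ℓ = (4π×10⁻⁷)(2610)²(5.228×10^-4)/(0.756) = 5.920×10^-3 H.
τ = L/R = (5.920×10^-3)/(280) = 2.114×10^-5 s.

τ ≈ 21.1 μs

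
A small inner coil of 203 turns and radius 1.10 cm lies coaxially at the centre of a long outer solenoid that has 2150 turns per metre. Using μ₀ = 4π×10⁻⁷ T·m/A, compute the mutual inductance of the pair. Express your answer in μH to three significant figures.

The outer solenoid produces a uniform field B₁ = μ₀n₁I₁ across the inner coil,
so the flux linkage is N₂Φ = N₂B₁A₂ = μ₀n₁N₂A₂·I₁, giving M = μ₀n₁N₂A₂.
A₂ = πr² = π(1.100×10^-2 m)² = 3.801×10^-4 m².
M = (4π×10⁻⁷)(2150)(203)(3.801×10^-4) = 2.0849×10^-4 H.

M ≈ 208 μH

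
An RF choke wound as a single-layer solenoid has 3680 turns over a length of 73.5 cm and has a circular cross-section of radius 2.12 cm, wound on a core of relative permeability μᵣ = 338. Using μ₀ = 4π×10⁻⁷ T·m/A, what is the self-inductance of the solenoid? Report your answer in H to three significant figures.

L ≈ 11.0 H

A = πr² = π(2.120×10^-2 m)² = 1.412×10^-3 m².
For a long solenoid, L = μ₀μᵣN²A/ℓ.
L = (4π×10⁻⁷)(338)(3680)²(1.412×10^-3)/(0.735 m) = 11.0499 H.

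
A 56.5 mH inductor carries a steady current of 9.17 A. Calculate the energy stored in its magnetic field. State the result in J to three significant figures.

U ≈ 2.38 J

Stored magnetic energy: U = ½LI².
U = ½(5.650×10^-2 H)(9.17 A)² = 2.376 J.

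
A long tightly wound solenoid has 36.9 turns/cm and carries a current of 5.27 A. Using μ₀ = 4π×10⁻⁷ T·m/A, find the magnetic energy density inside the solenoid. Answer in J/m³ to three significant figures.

B = μ₀nI = (4π×10⁻⁷)(3.690×10^3)(5.27) = 2.444×10^-2 T.
u = B²/(2μ₀) = (2.444×10^-2)²/(2×4π×10⁻⁷) = 237.6 J/m³.

u ≈ 238 J/m³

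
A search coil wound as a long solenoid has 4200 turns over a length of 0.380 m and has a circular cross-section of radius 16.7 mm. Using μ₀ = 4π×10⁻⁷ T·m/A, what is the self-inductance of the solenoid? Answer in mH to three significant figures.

A = πr² = π(1.670×10^-2 m)² = 8.762×10^-4 m².
For a long solenoid, L = μ₀N²A/ℓ.
L = (4π×10⁻⁷)(4200)²(8.762×10^-4)/(0.38 m) = 5.111×10^-2 H.

L ≈ 51.1 mH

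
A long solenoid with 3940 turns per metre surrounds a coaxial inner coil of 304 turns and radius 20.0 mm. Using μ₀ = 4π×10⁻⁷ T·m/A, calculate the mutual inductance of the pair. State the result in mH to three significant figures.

The outer solenoid produces a uniform field B₁ = μ₀n₁I₁ across the inner coil,
so the flux linkage is N₂Φ = N₂B₁A₂ = μ₀n₁N₂A₂·I₁, giving M = μ₀n₁N₂A₂.
A₂ = πr² = π(2.000×10^-2 m)² = 1.257×10^-3 m².
M = (4π×10⁻⁷)(3940)(304)(1.257×10^-3) = 1.891×10^-3 H.

M ≈ 1.89 mH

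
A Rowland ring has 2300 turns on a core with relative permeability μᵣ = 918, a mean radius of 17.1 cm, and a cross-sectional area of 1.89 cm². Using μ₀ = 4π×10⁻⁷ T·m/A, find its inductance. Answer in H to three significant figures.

L ≈ 1.07 H

For a thin toroid, L = μ₀μᵣN²A/(2πR).
L = (4π×10⁻⁷)(918)(2300)²(1.890×10^-4) / (2π×0.171 m) = 1.073 H.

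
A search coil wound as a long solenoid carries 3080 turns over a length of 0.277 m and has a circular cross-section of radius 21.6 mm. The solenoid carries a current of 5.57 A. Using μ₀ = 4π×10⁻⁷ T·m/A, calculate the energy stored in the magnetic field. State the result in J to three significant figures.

A = πr² = π(2.160×10^-2 m)² = 1.466×10^-3 m².
L = μ₀N²A/ℓ = (4π×10⁻⁷)(3080)²(1.466×10^-3)/(0.277) = 6.308×10^-2 H.
U = ½LI² = ½(6.308×10^-2)(5.57)² = 0.9785 J.

U ≈ 0.979 J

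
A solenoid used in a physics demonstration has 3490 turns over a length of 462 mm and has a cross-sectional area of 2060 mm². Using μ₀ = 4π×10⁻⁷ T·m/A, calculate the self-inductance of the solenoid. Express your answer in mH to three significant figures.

L ≈ 68.2 mH

A = 2060 mm² = 2.060×10^-3 m².
For a long solenoid, L = μ₀N²A/ℓ.
L = (4π×10⁻⁷)(3490)²(2.060×10^-3)/(0.462 m) = 6.8247×10^-2 H.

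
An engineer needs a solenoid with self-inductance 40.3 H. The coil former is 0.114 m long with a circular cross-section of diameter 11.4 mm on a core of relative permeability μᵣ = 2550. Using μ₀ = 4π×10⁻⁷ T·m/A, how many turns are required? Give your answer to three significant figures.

A = π(d/2)² = π(5.700×10^-3 m)² = 1.021×10^-4 m².
From L = μ₀μᵣN²A/ℓ, N = √(Lℓ / (μ₀μᵣA)).
N = √[(40.3)(0.114) / ((4π×10⁻⁷)(2550)×1.021×10^-4)] = √(1.4046×10^7) ≈ 3747.8.

N ≈ 3750 turns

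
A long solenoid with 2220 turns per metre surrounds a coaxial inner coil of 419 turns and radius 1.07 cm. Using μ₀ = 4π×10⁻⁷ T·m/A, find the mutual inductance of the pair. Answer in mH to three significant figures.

The outer solenoid produces a uniform field B₁ = μ₀n₁I₁ across the inner coil,
so the flux linkage is N₂Φ = N₂B₁A₂ = μ₀n₁N₂A₂·I₁, giving M = μ₀n₁N₂A₂.
A₂ = πr² = π(1.070×10^-2 m)² = 3.597×10^-4 m².
M = (4π×10⁻⁷)(2220)(419)(3.597×10^-4) = 4.204×10^-4 H.

M ≈ 0.420 mH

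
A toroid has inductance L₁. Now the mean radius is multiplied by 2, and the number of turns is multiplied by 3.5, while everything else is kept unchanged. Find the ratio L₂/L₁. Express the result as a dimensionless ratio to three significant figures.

L₂/L₁ = 6.13

For a toroid, L ∝ μᵣN²A/R.
L₂/L₁ = (2)^-1 × (3.5)^2 = 6.13.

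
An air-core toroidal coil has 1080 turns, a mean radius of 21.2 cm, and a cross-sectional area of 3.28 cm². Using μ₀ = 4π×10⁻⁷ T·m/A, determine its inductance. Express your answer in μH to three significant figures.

L ≈ 361 μH

For a thin toroid, L = μ₀N²A/(2πR).
L = (4π×10⁻⁷)(1080)²(3.280×10^-4) / (2π×0.212 m) = 3.609×10^-4 H.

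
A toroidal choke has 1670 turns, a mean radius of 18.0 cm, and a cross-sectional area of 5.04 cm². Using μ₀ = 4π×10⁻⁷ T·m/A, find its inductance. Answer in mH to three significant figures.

For a thin toroid, L = μ₀N²A/(2πR).
L = (4π×10⁻⁷)(1670)²(5.040×10^-4) / (2π×0.18 m) = 1.562×10^-3 H.

L ≈ 1.56 mH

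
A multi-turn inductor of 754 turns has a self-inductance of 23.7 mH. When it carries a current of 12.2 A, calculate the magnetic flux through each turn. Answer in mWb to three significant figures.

Φ_B ≈ 0.383 mWb

From L = NΦ_B/I, the flux per turn is Φ_B = LI/N.
Φ_B = (2.370×10^-2 H)(12.2 A)/754 = 3.8347×10^-4 Wb.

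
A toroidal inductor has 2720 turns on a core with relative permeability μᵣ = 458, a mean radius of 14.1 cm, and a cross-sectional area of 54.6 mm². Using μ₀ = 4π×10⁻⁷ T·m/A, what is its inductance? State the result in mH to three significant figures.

For a thin toroid, L = μ₀μᵣN²A/(2πR).
L = (4π×10⁻⁷)(458)(2720)²(5.460×10^-5) / (2π×0.141 m) = 0.2624 H.

L ≈ 262 mH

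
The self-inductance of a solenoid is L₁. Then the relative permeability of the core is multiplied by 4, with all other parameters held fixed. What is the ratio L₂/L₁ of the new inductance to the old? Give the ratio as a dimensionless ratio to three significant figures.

L₂/L₁ = 4.00

For a solenoid, L ∝ μᵣN²A/ℓ.
L₂/L₁ = (4) = 4.00.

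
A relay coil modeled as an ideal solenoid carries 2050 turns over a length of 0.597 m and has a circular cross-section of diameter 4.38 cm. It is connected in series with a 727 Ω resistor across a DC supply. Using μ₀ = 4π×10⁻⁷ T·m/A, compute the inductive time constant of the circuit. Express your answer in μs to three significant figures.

A = π(d/2)² = π(2.190×10^-2 m)² = 1.507×10^-3 m².
L = μ₀N²A/ℓ = (4π×10⁻⁷)(2050)²(1.507×10^-3)/(0.597) = 1.333×10^-2 H.
τ = L/R = (1.333×10^-2)/(727) = 1.833×10^-5 s.

τ ≈ 18.3 μs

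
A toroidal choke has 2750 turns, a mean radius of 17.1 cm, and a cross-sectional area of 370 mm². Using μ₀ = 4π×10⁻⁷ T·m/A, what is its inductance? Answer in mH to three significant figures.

For a thin toroid, L = μ₀N²A/(2πR).
L = (4π×10⁻⁷)(2750)²(3.700×10^-4) / (2π×0.171 m) = 3.273×10^-3 H.

L ≈ 3.27 mH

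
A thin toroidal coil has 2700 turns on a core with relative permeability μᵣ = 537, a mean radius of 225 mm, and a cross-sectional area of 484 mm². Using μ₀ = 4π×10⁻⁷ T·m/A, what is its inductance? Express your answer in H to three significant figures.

L ≈ 1.68 H

For a thin toroid, L = μ₀μᵣN²A/(2πR).
L = (4π×10⁻⁷)(537)(2700)²(4.840×10^-4) / (2π×0.225 m) = 1.684 H.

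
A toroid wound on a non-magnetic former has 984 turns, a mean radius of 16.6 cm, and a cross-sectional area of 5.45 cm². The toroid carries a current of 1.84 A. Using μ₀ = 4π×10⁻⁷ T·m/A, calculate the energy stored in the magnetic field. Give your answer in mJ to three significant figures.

U ≈ 1.08 mJ

L = μ₀N²A/(2πR) = (4π×10⁻⁷)(984)²(5.450×10^-4)/(2π×0.166) = 6.358×10^-4 H.
U = ½LI² = ½(6.358×10^-4)(1.84)² = 1.076×10^-3 J.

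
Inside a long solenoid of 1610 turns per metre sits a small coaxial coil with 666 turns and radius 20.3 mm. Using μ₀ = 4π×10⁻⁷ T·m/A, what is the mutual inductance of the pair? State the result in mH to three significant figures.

The outer solenoid produces a uniform field B₁ = μ₀n₁I₁ across the inner coil,
so the flux linkage is N₂Φ = N₂B₁A₂ = μ₀n₁N₂A₂·I₁, giving M = μ₀n₁N₂A₂.
A₂ = πr² = π(2.030×10^-2 m)² = 1.2946×10^-3 m².
M = (4π×10⁻⁷)(1610)(666)(1.2946×10^-3) = 1.744×10^-3 H.

M ≈ 1.74 mH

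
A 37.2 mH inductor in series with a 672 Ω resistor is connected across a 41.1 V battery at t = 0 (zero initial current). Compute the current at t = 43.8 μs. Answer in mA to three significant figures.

τ = L/R = 3.720×10^-2/672 = 5.536×10^-5 s; final current I_∞ = ε/R = 41.1/672 = 6.116×10^-2 A.
I(t) = I_∞(1 − e^(−t/τ)) with t/τ = 0.791.
I = (6.116×10^-2)(1 − e^(−0.791)) = 3.344×10^-2 A.

I ≈ 33.4 mA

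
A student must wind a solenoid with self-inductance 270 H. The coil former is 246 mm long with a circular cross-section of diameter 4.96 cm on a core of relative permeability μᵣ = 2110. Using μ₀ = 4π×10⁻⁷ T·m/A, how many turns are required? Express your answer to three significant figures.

N ≈ 3600 turns

A = π(d/2)² = π(2.480×10^-2 m)² = 1.932×10^-3 m².
From L = μ₀μᵣN²A/ℓ, N = √(Lℓ / (μ₀μᵣA)).
N = √[(270)(0.246) / ((4π×10⁻⁷)(2110)×1.932×10^-3)] = √(1.296×10^7) ≈ 3600.6.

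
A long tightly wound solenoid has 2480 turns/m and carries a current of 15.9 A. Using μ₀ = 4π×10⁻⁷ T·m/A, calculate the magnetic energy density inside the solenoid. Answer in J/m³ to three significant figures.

u ≈ 977 J/m³

B = μ₀nI = (4π×10⁻⁷)(2.480×10^3)(15.9) = 4.955×10^-2 T.
u = B²/(2μ₀) = (4.955×10^-2)²/(2×4π×10⁻⁷) = 977 J/m³.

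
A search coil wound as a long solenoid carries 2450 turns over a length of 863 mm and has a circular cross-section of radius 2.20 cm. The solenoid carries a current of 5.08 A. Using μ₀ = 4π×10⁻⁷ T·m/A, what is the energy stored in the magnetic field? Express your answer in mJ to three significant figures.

U ≈ 171 mJ

A = πr² = π(2.200×10^-2 m)² = 1.521×10^-3 m².
L = μ₀N²A/ℓ = (4π×10⁻⁷)(2450)²(1.521×10^-3)/(0.863) = 1.329×10^-2 H.
U = ½LI² = ½(1.329×10^-2)(5.08)² = 0.17148 J.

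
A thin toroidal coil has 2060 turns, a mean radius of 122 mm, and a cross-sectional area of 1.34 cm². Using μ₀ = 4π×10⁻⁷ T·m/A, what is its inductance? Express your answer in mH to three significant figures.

For a thin toroid, L = μ₀N²A/(2πR).
L = (4π×10⁻⁷)(2060)²(1.340×10^-4) / (2π×0.122 m) = 9.322×10^-4 H.

L ≈ 0.932 mH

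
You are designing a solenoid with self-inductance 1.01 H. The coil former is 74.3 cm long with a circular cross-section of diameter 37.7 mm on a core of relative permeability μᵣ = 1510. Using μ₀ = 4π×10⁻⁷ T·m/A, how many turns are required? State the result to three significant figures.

A = π(d/2)² = π(1.885×10^-2 m)² = 1.116×10^-3 m².
From L = μ₀μᵣN²A/ℓ, N = √(Lℓ / (μ₀μᵣA)).
N = √[(1.01)(0.743) / ((4π×10⁻⁷)(1510)×1.116×10^-3)] = √(3.543×10^5) ≈ 595.2.

N ≈ 595 turns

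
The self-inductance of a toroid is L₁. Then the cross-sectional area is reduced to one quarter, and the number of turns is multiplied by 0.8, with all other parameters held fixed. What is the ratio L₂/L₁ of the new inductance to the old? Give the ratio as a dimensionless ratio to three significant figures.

L₂/L₁ = 0.160

For a toroid, L ∝ μᵣN²A/R.
L₂/L₁ = (0.25) × (0.8)^2 = 0.160.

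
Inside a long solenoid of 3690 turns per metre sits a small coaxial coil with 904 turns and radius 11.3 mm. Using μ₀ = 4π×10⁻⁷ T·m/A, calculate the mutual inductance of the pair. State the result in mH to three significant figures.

The outer solenoid produces a uniform field B₁ = μ₀n₁I₁ across the inner coil,
so the flux linkage is N₂Φ = N₂B₁A₂ = μ₀n₁N₂A₂·I₁, giving M = μ₀n₁N₂A₂.
A₂ = πr² = π(1.130×10^-2 m)² = 4.011×10^-4 m².
M = (4π×10⁻⁷)(3690)(904)(4.011×10^-4) = 1.682×10^-3 H.

M ≈ 1.68 mH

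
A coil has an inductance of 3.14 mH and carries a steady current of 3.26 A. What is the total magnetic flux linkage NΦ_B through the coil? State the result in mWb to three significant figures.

From L = NΦ_B/I, the flux linkage is NΦ_B = LI.
NΦ_B = (3.140×10^-3 H)(3.26 A) = 1.024×10^-2 Wb.

NΦ_B ≈ 10.2 mWb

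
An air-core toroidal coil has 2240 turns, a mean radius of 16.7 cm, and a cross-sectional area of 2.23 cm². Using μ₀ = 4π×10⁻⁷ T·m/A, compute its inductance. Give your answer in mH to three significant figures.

L ≈ 1.34 mH

For a thin toroid, L = μ₀N²A/(2πR).
L = (4π×10⁻⁷)(2240)²(2.230×10^-4) / (2π×0.167 m) = 1.340×10^-3 H.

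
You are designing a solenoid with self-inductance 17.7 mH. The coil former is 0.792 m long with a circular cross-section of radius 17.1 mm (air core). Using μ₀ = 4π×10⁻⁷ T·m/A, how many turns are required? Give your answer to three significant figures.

A = πr² = π(1.710×10^-2 m)² = 9.186×10^-4 m².
From L = μ₀N²A/ℓ, N = √(Lℓ / (μ₀A)).
N = √[(1.770×10^-2)(0.792) / ((4π×10⁻⁷)×9.186×10^-4)] = √(1.214×10^7) ≈ 3484.8.

N ≈ 3480 turns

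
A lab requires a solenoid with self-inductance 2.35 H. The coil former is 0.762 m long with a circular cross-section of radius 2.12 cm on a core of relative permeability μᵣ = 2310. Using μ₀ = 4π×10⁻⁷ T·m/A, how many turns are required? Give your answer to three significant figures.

N ≈ 661 turns

A = πr² = π(2.120×10^-2 m)² = 1.412×10^-3 m².
From L = μ₀μᵣN²A/ℓ, N = √(Lℓ / (μ₀μᵣA)).
N = √[(2.35)(0.762) / ((4π×10⁻⁷)(2310)×1.412×10^-3)] = √(4.369×10^5) ≈ 661.0.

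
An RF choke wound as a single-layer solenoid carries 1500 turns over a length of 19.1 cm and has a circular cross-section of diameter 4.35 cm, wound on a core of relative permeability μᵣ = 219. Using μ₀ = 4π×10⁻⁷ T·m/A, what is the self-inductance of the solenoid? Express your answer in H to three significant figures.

L ≈ 4.82 H

A = π(d/2)² = π(2.175×10^-2 m)² = 1.486×10^-3 m².
For a long solenoid, L = μ₀μᵣN²A/ℓ.
L = (4π×10⁻⁷)(219)(1500)²(1.486×10^-3)/(0.191 m) = 4.818 H.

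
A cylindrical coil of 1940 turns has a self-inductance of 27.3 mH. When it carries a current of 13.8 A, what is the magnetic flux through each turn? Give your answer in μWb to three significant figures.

From L = NΦ_B/I, the flux per turn is Φ_B = LI/N.
Φ_B = (2.730×10^-2 H)(13.8 A)/1940 = 1.942×10^-4 Wb.

Φ_B ≈ 194 μWb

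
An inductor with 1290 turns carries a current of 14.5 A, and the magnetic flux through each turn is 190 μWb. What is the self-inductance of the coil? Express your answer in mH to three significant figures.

L ≈ 16.9 mH

Self-inductance is defined by L = NΦ_B/I (flux linkage over current).
L = (1290)(1.900×10^-4 Wb)/(14.5 A) = 1.690×10^-2 H.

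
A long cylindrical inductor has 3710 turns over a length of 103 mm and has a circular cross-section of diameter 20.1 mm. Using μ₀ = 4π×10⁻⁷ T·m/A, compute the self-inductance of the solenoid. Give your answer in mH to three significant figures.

A = π(d/2)² = π(1.005×10^-2 m)² = 3.173×10^-4 m².
For a long solenoid, L = μ₀N²A/ℓ.
L = (4π×10⁻⁷)(3710)²(3.173×10^-4)/(0.103 m) = 5.328×10^-2 H.

L ≈ 53.3 mH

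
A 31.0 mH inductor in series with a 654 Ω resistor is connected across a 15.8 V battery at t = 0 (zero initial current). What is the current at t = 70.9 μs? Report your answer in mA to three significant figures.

I ≈ 18.7 mA

τ = L/R = 3.100×10^-2/654 = 4.740×10^-5 s; final current I_∞ = ε/R = 15.8/654 = 2.416×10^-2 A.
I(t) = I_∞(1 − e^(−t/τ)) with t/τ = 1.496.
I = (2.416×10^-2)(1 − e^(−1.496)) = 1.8746×10^-2 A.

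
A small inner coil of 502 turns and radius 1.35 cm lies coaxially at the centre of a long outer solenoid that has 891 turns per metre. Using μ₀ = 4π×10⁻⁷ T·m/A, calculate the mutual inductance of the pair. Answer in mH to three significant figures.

M ≈ 0.322 mH

The outer solenoid produces a uniform field B₁ = μ₀n₁I₁ across the inner coil,
so the flux linkage is N₂Φ = N₂B₁A₂ = μ₀n₁N₂A₂·I₁, giving M = μ₀n₁N₂A₂.
A₂ = πr² = π(1.350×10^-2 m)² = 5.726×10^-4 m².
M = (4π×10⁻⁷)(891)(502)(5.726×10^-4) = 3.218×10^-4 H.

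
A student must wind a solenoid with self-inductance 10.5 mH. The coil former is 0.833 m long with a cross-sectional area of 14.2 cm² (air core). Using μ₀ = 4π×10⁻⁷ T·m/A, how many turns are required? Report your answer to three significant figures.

A = 14.2 cm² = 1.420×10^-3 m².
From L = μ₀N²A/ℓ, N = √(Lℓ / (μ₀A)).
N = √[(1.050×10^-2)(0.833) / ((4π×10⁻⁷)×1.420×10^-3)] = √(4.902×10^6) ≈ 2214.0.

N ≈ 2210 turns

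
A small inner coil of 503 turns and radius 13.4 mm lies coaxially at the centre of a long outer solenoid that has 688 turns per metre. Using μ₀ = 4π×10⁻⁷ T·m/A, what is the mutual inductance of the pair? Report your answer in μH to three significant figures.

M ≈ 245 μH

The outer solenoid produces a uniform field B₁ = μ₀n₁I₁ across the inner coil,
so the flux linkage is N₂Φ = N₂B₁A₂ = μ₀n₁N₂A₂·I₁, giving M = μ₀n₁N₂A₂.
A₂ = πr² = π(1.340×10^-2 m)² = 5.641×10^-4 m².
M = (4π×10⁻⁷)(688)(503)(5.641×10^-4) = 2.453×10^-4 H.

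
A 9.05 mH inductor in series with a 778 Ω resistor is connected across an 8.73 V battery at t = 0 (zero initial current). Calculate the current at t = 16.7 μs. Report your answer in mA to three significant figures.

τ = L/R = 9.050×10^-3/778 = 1.163×10^-5 s; final current I_∞ = ε/R = 8.73/778 = 1.122×10^-2 A.
I(t) = I_∞(1 − e^(−t/τ)) with t/τ = 1.436.
I = (1.122×10^-2)(1 − e^(−1.436)) = 8.551×10^-3 A.

I ≈ 8.55 mA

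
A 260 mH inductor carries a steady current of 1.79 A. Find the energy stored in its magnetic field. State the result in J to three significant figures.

Stored magnetic energy: U = ½LI².
U = ½(0.26 H)(1.79 A)² = 0.4165 J.

U ≈ 0.417 J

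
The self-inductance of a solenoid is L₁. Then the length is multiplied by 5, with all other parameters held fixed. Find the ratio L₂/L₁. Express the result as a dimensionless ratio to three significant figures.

For a solenoid, L ∝ μᵣN²A/ℓ.
L₂/L₁ = (5)^-1 = 0.200.

L₂/L₁ = 0.200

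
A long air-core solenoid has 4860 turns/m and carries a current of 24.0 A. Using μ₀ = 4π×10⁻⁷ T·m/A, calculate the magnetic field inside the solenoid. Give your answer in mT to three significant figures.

Inside a long solenoid, B = μ₀nI.
B = (4π×10⁻⁷)(4.860×10^3 m⁻¹)(24.0 A) = 0.1466 T.

B ≈ 147 mT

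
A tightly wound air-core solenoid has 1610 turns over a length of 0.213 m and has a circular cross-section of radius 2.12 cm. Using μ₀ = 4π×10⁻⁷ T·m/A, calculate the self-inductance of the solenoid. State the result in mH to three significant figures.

A = πr² = π(2.120×10^-2 m)² = 1.412×10^-3 m².
For a long solenoid, L = μ₀N²A/ℓ.
L = (4π×10⁻⁷)(1610)²(1.412×10^-3)/(0.213 m) = 2.159×10^-2 H.

L ≈ 21.6 mH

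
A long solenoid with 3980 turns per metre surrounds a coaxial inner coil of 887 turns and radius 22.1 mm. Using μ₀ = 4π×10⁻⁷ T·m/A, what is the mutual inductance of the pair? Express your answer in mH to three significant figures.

M ≈ 6.81 mH

The outer solenoid produces a uniform field B₁ = μ₀n₁I₁ across the inner coil,
so the flux linkage is N₂Φ = N₂B₁A₂ = μ₀n₁N₂A₂·I₁, giving M = μ₀n₁N₂A₂.
A₂ = πr² = π(2.210×10^-2 m)² = 1.534×10^-3 m².
M = (4π×10⁻⁷)(3980)(887)(1.534×10^-3) = 6.807×10^-3 H.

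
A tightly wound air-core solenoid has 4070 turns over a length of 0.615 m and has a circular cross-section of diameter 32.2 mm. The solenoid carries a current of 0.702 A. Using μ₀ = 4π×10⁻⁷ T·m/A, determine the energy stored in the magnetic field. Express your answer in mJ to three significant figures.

A = π(d/2)² = π(1.610×10^-2 m)² = 8.143×10^-4 m².
L = μ₀N²A/ℓ = (4π×10⁻⁷)(4070)²(8.143×10^-4)/(0.615) = 2.756×10^-2 H.
U = ½LI² = ½(2.756×10^-2)(0.702)² = 6.792×10^-3 J.

U ≈ 6.79 mJ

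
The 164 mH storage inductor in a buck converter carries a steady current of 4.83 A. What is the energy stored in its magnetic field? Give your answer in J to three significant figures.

Stored magnetic energy: U = ½LI².
U = ½(0.164 H)(4.83 A)² = 1.913 J.

U ≈ 1.91 J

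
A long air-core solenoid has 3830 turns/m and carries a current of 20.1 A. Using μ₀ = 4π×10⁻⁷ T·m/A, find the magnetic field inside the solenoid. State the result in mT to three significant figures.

B ≈ 96.7 mT

Inside a long solenoid, B = μ₀nI.
B = (4π×10⁻⁷)(3.830×10^3 m⁻¹)(20.1 A) = 9.674×10^-2 T.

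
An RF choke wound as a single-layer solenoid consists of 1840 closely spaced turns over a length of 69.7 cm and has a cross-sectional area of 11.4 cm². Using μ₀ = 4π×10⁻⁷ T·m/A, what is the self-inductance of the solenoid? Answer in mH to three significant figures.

A = 11.4 cm² = 1.140×10^-3 m².
For a long solenoid, L = μ₀N²A/ℓ.
L = (4π×10⁻⁷)(1840)²(1.140×10^-3)/(0.697 m) = 6.959×10^-3 H.

L ≈ 6.96 mH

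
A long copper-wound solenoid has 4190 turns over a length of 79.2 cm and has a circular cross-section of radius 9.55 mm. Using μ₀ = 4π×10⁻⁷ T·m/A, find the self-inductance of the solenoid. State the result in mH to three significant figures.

A = πr² = π(9.550×10^-3 m)² = 2.865×10^-4 m².
For a long solenoid, L = μ₀N²A/ℓ.
L = (4π×10⁻⁷)(4190)²(2.865×10^-4)/(0.792 m) = 7.981×10^-3 H.

L ≈ 7.98 mH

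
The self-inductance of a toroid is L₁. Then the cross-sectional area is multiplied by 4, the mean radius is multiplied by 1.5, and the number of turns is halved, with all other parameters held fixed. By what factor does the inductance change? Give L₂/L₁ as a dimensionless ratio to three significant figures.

L₂/L₁ = 0.667

For a toroid, L ∝ μᵣN²A/R.
L₂/L₁ = (4) × (1.5)^-1 × (0.5)^2 = 0.667.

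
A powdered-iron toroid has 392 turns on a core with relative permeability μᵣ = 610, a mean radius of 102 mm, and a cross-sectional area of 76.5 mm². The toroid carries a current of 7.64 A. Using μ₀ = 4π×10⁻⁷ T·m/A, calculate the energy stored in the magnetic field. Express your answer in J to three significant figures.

L = μ₀μᵣN²A/(2πR) = (4π×10⁻⁷)(610)(392)²(7.650×10^-5)/(2π×0.102) = 1.406×10^-2 H.
U = ½LI² = ½(1.406×10^-2)(7.64)² = 0.4103 J.

U ≈ 0.410 J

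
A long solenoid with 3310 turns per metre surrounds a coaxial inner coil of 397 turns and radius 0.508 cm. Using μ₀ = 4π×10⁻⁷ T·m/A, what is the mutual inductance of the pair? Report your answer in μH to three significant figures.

The outer solenoid produces a uniform field B₁ = μ₀n₁I₁ across the inner coil,
so the flux linkage is N₂Φ = N₂B₁A₂ = μ₀n₁N₂A₂·I₁, giving M = μ₀n₁N₂A₂.
A₂ = πr² = π(5.080×10^-3 m)² = 8.107×10^-5 m².
M = (4π×10⁻⁷)(3310)(397)(8.107×10^-5) = 1.339×10^-4 H.

M ≈ 134 μH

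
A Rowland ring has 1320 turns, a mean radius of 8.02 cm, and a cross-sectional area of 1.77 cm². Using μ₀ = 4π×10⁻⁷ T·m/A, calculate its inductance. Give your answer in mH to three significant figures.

L ≈ 0.769 mH

For a thin toroid, L = μ₀N²A/(2πR).
L = (4π×10⁻⁷)(1320)²(1.770×10^-4) / (2π×8.020×10^-2 m) = 7.691×10^-4 H.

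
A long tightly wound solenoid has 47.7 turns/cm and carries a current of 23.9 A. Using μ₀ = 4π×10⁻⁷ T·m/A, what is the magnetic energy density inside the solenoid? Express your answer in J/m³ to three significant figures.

B = μ₀nI = (4π×10⁻⁷)(4.770×10^3)(23.9) = 0.1433 T.
u = B²/(2μ₀) = (0.1433)²/(2×4π×10⁻⁷) = 8.166×10^3 J/m³.

u ≈ 8170 J/m³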